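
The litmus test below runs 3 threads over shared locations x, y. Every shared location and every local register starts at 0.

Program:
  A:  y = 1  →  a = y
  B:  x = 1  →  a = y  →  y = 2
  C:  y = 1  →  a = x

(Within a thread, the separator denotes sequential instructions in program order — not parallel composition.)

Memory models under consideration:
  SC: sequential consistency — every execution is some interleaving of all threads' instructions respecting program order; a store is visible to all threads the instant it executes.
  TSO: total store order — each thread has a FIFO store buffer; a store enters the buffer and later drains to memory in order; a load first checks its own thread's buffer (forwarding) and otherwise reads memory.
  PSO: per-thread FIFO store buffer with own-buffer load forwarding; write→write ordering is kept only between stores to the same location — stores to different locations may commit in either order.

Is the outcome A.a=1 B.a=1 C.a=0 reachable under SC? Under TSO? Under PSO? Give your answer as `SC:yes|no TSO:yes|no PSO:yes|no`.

SC:yes TSO:yes PSO:yes

outcome vector order: (A.a,B.a,C.a)
SC (6): <1 0 1> <1 1 0> <1 1 1> <2 0 1> <2 1 0> <2 1 1>
TSO (8): <1 0 0> <1 0 1> <1 1 0> <1 1 1> <2 0 0> <2 0 1> <2 1 0> <2 1 1>
PSO (8): <1 0 0> <1 0 1> <1 1 0> <1 1 1> <2 0 0> <2 0 1> <2 1 0> <2 1 1>
target <1 1 0> ∈ {SC,TSO,PSO}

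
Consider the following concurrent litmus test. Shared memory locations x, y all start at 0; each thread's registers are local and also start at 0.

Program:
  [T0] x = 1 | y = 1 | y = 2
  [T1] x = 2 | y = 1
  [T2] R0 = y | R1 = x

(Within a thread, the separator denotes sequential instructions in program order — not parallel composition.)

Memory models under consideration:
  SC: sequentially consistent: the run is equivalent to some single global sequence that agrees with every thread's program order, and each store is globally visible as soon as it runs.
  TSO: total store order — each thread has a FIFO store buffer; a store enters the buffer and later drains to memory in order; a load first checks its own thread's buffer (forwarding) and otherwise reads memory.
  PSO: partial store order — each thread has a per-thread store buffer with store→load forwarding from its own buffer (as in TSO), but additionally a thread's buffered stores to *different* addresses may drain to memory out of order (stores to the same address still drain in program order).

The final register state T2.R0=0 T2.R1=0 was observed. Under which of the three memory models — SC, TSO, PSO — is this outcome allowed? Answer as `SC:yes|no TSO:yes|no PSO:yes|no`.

outcome vector order: (T2.R0,T2.R1)
SC (7): 0/0, 0/1, 0/2, 1/1, 1/2, 2/1, 2/2
TSO (7): 0/0, 0/1, 0/2, 1/1, 1/2, 2/1, 2/2
PSO (9): 0/0, 0/1, 0/2, 1/0, 1/1, 1/2, 2/0, 2/1, 2/2
target 0/0 ∈ {SC,TSO,PSO}

SC:yes TSO:yes PSO:yes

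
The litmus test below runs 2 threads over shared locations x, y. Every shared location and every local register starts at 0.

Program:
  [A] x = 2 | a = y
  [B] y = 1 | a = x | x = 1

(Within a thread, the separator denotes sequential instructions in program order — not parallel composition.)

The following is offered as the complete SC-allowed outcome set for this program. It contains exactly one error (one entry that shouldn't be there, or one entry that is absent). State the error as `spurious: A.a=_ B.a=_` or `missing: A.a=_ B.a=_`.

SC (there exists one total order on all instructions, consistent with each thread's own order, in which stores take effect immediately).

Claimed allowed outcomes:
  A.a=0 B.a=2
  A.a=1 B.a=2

missing: A.a=1 B.a=0

outcome vector order: (A.a,B.a)
SC (3): 0/2 1/0 1/2
SC∖claimed = {1/0}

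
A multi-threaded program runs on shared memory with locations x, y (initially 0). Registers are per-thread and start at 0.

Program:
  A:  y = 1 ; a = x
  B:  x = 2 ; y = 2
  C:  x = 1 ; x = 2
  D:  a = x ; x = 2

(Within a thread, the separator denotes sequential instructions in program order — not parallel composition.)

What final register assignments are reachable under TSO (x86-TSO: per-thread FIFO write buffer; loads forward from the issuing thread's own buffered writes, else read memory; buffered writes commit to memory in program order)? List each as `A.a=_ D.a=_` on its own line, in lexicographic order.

outcome vector order: (A.a,D.a)
|TSO outcomes| = 9

A.a=0 D.a=0
A.a=0 D.a=1
A.a=0 D.a=2
A.a=1 D.a=0
A.a=1 D.a=1
A.a=1 D.a=2
A.a=2 D.a=0
A.a=2 D.a=1
A.a=2 D.a=2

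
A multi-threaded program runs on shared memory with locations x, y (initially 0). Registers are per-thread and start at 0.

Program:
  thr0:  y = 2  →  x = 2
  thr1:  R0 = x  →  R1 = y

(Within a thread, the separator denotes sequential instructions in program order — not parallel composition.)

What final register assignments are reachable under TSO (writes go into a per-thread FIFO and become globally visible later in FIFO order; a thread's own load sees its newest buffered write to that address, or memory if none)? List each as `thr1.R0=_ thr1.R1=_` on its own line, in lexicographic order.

thr1.R0=0 thr1.R1=0
thr1.R0=0 thr1.R1=2
thr1.R0=2 thr1.R1=2

outcome vector order: (thr1.R0,thr1.R1)
|TSO outcomes| = 3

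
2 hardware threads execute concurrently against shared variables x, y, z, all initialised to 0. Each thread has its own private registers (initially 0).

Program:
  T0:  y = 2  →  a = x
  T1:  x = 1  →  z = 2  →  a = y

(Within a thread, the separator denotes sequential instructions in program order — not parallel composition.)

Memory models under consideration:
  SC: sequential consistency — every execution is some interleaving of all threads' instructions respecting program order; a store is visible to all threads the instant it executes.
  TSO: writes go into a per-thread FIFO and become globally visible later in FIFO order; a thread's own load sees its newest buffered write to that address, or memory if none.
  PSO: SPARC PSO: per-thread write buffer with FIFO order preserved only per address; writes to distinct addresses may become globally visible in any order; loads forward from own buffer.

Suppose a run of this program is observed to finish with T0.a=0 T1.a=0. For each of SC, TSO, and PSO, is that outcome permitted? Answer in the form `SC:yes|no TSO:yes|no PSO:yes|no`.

outcome vector order: (T0.a,T1.a)
under SC → 0/2, 1/0, 1/2
under TSO → 0/0, 0/2, 1/0, 1/2
under PSO → 0/0, 0/2, 1/0, 1/2
target 0/0 ∈ {TSO,PSO}

SC:no TSO:yes PSO:yes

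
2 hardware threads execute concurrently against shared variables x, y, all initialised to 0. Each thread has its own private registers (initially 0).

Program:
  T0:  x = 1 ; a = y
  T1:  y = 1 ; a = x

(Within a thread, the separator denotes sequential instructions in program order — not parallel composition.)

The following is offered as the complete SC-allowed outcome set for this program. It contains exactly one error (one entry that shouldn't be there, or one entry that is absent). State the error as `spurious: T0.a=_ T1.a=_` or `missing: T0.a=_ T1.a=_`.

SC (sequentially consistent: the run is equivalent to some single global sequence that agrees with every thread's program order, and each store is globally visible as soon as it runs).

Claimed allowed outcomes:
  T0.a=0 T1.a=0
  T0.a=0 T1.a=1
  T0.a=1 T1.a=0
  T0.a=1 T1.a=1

outcome vector order: (T0.a,T1.a)
[SC] allowed = {(0,1); (1,0); (1,1)}
claimed∖SC = {(0,0)}

spurious: T0.a=0 T1.a=0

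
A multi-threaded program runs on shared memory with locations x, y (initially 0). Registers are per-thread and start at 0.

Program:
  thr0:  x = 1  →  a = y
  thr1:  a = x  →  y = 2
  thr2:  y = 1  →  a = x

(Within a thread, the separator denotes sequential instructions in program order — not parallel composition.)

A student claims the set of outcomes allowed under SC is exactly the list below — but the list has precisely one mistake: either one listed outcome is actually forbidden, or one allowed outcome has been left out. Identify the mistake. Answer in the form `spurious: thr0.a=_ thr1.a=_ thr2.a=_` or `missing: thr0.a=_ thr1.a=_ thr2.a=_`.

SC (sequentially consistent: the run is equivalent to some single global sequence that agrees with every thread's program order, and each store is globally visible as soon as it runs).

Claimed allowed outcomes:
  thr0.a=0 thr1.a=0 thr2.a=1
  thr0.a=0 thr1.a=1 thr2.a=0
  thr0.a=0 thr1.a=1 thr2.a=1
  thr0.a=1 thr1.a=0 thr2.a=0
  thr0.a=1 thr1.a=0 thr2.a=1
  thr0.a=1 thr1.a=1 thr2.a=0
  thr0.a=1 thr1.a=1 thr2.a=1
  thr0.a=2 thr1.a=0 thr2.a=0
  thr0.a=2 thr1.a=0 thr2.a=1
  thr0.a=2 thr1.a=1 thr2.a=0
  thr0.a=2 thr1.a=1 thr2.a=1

outcome vector order: (thr0.a,thr1.a,thr2.a)
under SC → 001; 011; 100; 101; 110; 111; 200; 201; 210; 211
claimed∖SC = {010}

spurious: thr0.a=0 thr1.a=1 thr2.a=0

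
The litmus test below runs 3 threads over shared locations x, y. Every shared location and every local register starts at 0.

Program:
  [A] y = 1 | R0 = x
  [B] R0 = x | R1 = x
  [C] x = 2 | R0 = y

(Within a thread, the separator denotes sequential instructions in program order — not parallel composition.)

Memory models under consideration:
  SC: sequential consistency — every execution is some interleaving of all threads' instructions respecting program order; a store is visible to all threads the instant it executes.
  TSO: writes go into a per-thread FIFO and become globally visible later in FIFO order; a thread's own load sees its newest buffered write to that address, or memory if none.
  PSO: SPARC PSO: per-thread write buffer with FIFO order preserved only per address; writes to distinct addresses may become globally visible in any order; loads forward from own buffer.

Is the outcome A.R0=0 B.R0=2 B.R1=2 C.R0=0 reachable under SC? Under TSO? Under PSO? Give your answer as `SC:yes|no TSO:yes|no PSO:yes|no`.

SC:no TSO:yes PSO:yes

outcome vector order: (A.R0,B.R0,B.R1,C.R0)
[SC] allowed = {0/0/0/1; 0/0/2/1; 0/2/2/1; 2/0/0/0; 2/0/0/1; 2/0/2/0; 2/0/2/1; 2/2/2/0; 2/2/2/1}
[TSO] allowed = {0/0/0/0; 0/0/0/1; 0/0/2/0; 0/0/2/1; 0/2/2/0; 0/2/2/1; 2/0/0/0; 2/0/0/1; 2/0/2/0; 2/0/2/1; 2/2/2/0; 2/2/2/1}
[PSO] allowed = {0/0/0/0; 0/0/0/1; 0/0/2/0; 0/0/2/1; 0/2/2/0; 0/2/2/1; 2/0/0/0; 2/0/0/1; 2/0/2/0; 2/0/2/1; 2/2/2/0; 2/2/2/1}
target 0/2/2/0 ∈ {TSO,PSO}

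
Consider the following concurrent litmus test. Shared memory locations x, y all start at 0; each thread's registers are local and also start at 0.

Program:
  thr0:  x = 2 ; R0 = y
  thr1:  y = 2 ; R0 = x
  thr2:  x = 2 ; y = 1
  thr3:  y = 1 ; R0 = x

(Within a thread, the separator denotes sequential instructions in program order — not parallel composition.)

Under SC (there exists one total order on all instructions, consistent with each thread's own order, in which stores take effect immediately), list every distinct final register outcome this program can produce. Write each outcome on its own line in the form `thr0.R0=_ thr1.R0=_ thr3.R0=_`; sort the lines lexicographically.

thr0.R0=0 thr1.R0=2 thr3.R0=2
thr0.R0=1 thr1.R0=0 thr3.R0=0
thr0.R0=1 thr1.R0=0 thr3.R0=2
thr0.R0=1 thr1.R0=2 thr3.R0=0
thr0.R0=1 thr1.R0=2 thr3.R0=2
thr0.R0=2 thr1.R0=0 thr3.R0=0
thr0.R0=2 thr1.R0=0 thr3.R0=2
thr0.R0=2 thr1.R0=2 thr3.R0=0
thr0.R0=2 thr1.R0=2 thr3.R0=2

outcome vector order: (thr0.R0,thr1.R0,thr3.R0)
|SC outcomes| = 9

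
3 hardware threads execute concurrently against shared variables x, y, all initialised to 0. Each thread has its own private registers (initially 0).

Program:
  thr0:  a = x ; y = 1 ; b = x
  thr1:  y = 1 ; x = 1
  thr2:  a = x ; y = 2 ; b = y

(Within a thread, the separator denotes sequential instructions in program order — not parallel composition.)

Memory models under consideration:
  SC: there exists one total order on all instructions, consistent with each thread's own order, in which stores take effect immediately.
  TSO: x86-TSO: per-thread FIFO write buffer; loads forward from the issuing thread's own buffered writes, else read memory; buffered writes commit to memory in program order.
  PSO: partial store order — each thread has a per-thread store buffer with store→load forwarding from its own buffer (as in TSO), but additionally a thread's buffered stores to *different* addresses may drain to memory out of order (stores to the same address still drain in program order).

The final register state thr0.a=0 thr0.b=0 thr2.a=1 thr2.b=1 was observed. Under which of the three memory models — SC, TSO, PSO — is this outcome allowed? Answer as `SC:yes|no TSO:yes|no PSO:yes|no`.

SC:no TSO:yes PSO:yes

outcome vector order: (thr0.a,thr0.b,thr2.a,thr2.b)
[SC] allowed = {(0,0,0,1); (0,0,0,2); (0,0,1,2); (0,1,0,1); (0,1,0,2); (0,1,1,1); (0,1,1,2); (1,1,0,1); (1,1,0,2); (1,1,1,1); (1,1,1,2)}
[TSO] allowed = {(0,0,0,1); (0,0,0,2); (0,0,1,1); (0,0,1,2); (0,1,0,1); (0,1,0,2); (0,1,1,1); (0,1,1,2); (1,1,0,1); (1,1,0,2); (1,1,1,1); (1,1,1,2)}
[PSO] allowed = {(0,0,0,1); (0,0,0,2); (0,0,1,1); (0,0,1,2); (0,1,0,1); (0,1,0,2); (0,1,1,1); (0,1,1,2); (1,1,0,1); (1,1,0,2); (1,1,1,1); (1,1,1,2)}
target (0,0,1,1) ∈ {TSO,PSO}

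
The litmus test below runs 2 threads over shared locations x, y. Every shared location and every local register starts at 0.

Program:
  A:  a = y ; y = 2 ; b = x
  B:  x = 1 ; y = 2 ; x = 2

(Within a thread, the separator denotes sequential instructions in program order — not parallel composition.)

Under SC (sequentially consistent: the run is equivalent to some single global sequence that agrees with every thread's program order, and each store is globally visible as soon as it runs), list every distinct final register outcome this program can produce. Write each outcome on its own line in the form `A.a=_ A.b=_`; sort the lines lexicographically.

A.a=0 A.b=0
A.a=0 A.b=1
A.a=0 A.b=2
A.a=2 A.b=1
A.a=2 A.b=2

outcome vector order: (A.a,A.b)
|SC outcomes| = 5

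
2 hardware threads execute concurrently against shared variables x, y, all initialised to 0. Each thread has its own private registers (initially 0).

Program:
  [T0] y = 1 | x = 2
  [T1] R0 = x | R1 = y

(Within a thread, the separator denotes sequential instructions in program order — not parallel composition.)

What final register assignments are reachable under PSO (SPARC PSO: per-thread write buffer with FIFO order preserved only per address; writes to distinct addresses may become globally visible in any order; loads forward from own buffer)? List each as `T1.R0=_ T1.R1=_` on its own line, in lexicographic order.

outcome vector order: (T1.R0,T1.R1)
|PSO outcomes| = 4

T1.R0=0 T1.R1=0
T1.R0=0 T1.R1=1
T1.R0=2 T1.R1=0
T1.R0=2 T1.R1=1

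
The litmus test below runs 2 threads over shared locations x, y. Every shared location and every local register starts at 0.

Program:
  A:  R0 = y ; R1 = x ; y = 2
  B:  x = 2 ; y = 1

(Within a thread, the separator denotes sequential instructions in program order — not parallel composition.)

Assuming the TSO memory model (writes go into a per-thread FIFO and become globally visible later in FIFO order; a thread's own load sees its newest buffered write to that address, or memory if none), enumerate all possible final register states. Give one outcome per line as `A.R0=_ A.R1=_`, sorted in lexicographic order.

A.R0=0 A.R1=0
A.R0=0 A.R1=2
A.R0=1 A.R1=2

outcome vector order: (A.R0,A.R1)
|TSO outcomes| = 3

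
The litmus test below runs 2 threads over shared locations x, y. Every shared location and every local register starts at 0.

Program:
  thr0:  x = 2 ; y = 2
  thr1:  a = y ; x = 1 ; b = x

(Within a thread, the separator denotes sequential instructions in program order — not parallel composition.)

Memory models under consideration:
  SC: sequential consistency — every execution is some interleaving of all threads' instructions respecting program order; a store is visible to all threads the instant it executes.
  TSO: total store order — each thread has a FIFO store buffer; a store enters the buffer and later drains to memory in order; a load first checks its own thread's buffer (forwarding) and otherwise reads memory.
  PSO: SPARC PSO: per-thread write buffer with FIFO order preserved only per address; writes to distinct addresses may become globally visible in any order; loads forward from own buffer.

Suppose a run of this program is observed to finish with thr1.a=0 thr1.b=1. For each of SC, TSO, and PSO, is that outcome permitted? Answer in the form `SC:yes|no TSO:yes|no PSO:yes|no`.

SC:yes TSO:yes PSO:yes

outcome vector order: (thr1.a,thr1.b)
[SC] allowed = {01; 02; 21}
[TSO] allowed = {01; 02; 21}
[PSO] allowed = {01; 02; 21; 22}
target 01 ∈ {SC,TSO,PSO}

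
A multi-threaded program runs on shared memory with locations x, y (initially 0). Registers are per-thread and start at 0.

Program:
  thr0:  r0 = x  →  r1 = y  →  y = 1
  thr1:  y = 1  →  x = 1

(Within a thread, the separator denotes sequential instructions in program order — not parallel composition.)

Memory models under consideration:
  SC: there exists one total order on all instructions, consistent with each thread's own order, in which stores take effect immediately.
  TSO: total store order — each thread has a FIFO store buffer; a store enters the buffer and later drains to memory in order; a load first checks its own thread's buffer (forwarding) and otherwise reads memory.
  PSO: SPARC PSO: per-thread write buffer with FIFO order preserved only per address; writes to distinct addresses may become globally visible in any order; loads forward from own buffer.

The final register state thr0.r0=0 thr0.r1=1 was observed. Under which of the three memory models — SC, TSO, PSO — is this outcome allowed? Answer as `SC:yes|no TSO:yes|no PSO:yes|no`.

SC:yes TSO:yes PSO:yes

outcome vector order: (thr0.r0,thr0.r1)
[SC] allowed = {0/0; 0/1; 1/1}
[TSO] allowed = {0/0; 0/1; 1/1}
[PSO] allowed = {0/0; 0/1; 1/0; 1/1}
target 0/1 ∈ {SC,TSO,PSO}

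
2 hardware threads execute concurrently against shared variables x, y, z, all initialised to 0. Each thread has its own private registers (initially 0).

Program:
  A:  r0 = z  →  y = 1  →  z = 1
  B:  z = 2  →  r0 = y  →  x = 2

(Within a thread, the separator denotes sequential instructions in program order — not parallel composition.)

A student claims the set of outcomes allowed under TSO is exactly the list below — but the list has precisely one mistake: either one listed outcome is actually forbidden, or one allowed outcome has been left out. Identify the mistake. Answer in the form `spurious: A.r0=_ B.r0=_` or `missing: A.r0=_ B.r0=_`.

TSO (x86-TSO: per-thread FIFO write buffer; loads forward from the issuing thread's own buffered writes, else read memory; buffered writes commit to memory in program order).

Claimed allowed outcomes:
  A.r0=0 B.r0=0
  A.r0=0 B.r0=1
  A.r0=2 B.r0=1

missing: A.r0=2 B.r0=0

outcome vector order: (A.r0,B.r0)
[TSO] allowed = {00; 01; 20; 21}
TSO∖claimed = {20}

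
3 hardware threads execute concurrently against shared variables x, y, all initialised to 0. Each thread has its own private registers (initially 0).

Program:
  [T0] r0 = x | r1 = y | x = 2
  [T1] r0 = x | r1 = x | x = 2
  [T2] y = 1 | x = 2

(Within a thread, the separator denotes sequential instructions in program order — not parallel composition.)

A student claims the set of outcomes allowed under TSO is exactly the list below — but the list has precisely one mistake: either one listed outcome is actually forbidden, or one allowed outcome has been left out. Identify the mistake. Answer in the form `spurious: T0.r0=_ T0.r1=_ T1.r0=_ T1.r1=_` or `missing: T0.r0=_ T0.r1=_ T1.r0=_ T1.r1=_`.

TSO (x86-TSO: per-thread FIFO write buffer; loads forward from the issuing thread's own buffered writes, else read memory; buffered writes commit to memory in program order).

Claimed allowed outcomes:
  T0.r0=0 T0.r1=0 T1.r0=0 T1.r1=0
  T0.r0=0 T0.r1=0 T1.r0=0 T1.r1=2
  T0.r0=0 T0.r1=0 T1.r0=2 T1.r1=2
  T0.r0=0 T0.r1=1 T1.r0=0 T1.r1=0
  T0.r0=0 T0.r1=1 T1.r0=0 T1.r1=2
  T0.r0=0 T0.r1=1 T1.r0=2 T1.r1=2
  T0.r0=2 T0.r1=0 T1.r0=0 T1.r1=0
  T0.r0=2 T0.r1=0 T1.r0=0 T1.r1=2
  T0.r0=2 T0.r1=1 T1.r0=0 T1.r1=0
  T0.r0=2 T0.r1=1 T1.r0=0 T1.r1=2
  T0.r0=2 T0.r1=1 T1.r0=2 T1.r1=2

spurious: T0.r0=2 T0.r1=0 T1.r0=0 T1.r1=2

outcome vector order: (T0.r0,T0.r1,T1.r0,T1.r1)
under TSO → <0 0 0 0>; <0 0 0 2>; <0 0 2 2>; <0 1 0 0>; <0 1 0 2>; <0 1 2 2>; <2 0 0 0>; <2 1 0 0>; <2 1 0 2>; <2 1 2 2>
claimed∖TSO = {<2 0 0 2>}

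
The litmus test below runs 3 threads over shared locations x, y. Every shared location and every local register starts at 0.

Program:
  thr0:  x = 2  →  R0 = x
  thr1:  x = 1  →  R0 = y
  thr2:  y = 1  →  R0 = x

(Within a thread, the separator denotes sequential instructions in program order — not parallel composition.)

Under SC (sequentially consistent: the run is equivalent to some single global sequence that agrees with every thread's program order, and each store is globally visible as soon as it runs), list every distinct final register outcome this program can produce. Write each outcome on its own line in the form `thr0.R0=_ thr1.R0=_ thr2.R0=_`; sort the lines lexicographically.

thr0.R0=1 thr1.R0=0 thr2.R0=1
thr0.R0=1 thr1.R0=1 thr2.R0=0
thr0.R0=1 thr1.R0=1 thr2.R0=1
thr0.R0=1 thr1.R0=1 thr2.R0=2
thr0.R0=2 thr1.R0=0 thr2.R0=1
thr0.R0=2 thr1.R0=0 thr2.R0=2
thr0.R0=2 thr1.R0=1 thr2.R0=0
thr0.R0=2 thr1.R0=1 thr2.R0=1
thr0.R0=2 thr1.R0=1 thr2.R0=2

outcome vector order: (thr0.R0,thr1.R0,thr2.R0)
|SC outcomes| = 9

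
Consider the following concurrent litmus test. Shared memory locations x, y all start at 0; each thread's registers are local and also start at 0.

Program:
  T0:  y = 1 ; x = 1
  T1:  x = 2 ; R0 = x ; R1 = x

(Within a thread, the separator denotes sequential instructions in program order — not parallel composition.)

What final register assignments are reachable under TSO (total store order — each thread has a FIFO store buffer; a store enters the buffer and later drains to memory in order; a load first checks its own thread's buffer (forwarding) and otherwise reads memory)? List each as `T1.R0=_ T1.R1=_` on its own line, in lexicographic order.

outcome vector order: (T1.R0,T1.R1)
|TSO outcomes| = 3

T1.R0=1 T1.R1=1
T1.R0=2 T1.R1=1
T1.R0=2 T1.R1=2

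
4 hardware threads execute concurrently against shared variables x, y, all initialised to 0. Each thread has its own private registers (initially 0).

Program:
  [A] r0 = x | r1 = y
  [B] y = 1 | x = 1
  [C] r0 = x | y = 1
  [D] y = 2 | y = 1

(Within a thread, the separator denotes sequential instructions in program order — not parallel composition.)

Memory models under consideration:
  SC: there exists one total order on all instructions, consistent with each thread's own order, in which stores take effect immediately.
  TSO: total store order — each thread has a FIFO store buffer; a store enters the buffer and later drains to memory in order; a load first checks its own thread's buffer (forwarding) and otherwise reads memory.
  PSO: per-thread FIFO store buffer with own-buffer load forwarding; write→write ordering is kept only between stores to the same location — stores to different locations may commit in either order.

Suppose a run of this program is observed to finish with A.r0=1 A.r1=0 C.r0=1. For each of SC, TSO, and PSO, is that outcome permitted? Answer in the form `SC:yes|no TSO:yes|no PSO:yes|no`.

SC:no TSO:no PSO:yes

outcome vector order: (A.r0,A.r1,C.r0)
SC: 10 outcomes — {0/0/0; 0/0/1; 0/1/0; 0/1/1; 0/2/0; 0/2/1; 1/1/0; 1/1/1; 1/2/0; 1/2/1}
TSO: 10 outcomes — {0/0/0; 0/0/1; 0/1/0; 0/1/1; 0/2/0; 0/2/1; 1/1/0; 1/1/1; 1/2/0; 1/2/1}
PSO: 12 outcomes — {0/0/0; 0/0/1; 0/1/0; 0/1/1; 0/2/0; 0/2/1; 1/0/0; 1/0/1; 1/1/0; 1/1/1; 1/2/0; 1/2/1}
target 1/0/1 ∈ {PSO}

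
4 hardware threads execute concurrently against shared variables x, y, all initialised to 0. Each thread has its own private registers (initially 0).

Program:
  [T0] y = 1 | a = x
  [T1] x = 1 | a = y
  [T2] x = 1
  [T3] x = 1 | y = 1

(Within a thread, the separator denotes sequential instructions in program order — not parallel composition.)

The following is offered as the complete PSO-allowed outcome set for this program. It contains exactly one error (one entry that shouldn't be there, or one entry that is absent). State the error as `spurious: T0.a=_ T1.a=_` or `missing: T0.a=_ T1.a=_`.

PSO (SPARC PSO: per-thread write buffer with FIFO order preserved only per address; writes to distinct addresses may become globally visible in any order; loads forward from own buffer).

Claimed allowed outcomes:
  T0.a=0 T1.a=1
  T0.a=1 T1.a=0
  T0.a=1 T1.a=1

missing: T0.a=0 T1.a=0

outcome vector order: (T0.a,T1.a)
[PSO] allowed = {<0 0>; <0 1>; <1 0>; <1 1>}
PSO∖claimed = {<0 0>}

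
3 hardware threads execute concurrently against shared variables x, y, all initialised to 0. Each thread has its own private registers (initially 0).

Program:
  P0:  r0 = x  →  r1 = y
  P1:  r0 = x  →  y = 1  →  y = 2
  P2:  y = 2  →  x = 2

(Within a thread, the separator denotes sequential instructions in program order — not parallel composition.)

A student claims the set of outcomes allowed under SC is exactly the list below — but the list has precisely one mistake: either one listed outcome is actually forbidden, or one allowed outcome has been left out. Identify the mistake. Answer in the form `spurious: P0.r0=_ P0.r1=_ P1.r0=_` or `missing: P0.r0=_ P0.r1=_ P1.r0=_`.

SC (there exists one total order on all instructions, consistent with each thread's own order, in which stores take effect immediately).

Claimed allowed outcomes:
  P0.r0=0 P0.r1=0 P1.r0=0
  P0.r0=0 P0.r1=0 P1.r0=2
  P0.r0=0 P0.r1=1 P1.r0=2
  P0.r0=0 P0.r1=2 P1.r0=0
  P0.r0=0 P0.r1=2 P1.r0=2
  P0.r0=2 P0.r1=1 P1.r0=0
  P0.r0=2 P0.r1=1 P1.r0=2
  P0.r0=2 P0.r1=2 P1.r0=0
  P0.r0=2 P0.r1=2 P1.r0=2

missing: P0.r0=0 P0.r1=1 P1.r0=0

outcome vector order: (P0.r0,P0.r1,P1.r0)
under SC → <0 0 0>; <0 0 2>; <0 1 0>; <0 1 2>; <0 2 0>; <0 2 2>; <2 1 0>; <2 1 2>; <2 2 0>; <2 2 2>
SC∖claimed = {<0 1 0>}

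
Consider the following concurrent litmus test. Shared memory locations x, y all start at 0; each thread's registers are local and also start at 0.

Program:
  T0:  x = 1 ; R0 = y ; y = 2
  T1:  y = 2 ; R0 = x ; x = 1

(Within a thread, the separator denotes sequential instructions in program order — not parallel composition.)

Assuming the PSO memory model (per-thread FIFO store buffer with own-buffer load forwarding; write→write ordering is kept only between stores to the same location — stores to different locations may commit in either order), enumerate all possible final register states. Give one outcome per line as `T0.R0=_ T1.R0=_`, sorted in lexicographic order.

T0.R0=0 T1.R0=0
T0.R0=0 T1.R0=1
T0.R0=2 T1.R0=0
T0.R0=2 T1.R0=1

outcome vector order: (T0.R0,T1.R0)
|PSO outcomes| = 4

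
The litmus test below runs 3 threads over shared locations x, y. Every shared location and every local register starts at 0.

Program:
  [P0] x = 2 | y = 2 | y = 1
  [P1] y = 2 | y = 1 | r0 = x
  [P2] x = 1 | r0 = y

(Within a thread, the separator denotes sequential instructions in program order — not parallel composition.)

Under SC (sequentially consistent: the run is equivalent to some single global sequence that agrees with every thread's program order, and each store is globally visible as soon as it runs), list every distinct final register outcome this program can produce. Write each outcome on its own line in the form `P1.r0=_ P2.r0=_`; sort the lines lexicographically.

outcome vector order: (P1.r0,P2.r0)
|SC outcomes| = 8

P1.r0=0 P2.r0=1
P1.r0=0 P2.r0=2
P1.r0=1 P2.r0=0
P1.r0=1 P2.r0=1
P1.r0=1 P2.r0=2
P1.r0=2 P2.r0=0
P1.r0=2 P2.r0=1
P1.r0=2 P2.r0=2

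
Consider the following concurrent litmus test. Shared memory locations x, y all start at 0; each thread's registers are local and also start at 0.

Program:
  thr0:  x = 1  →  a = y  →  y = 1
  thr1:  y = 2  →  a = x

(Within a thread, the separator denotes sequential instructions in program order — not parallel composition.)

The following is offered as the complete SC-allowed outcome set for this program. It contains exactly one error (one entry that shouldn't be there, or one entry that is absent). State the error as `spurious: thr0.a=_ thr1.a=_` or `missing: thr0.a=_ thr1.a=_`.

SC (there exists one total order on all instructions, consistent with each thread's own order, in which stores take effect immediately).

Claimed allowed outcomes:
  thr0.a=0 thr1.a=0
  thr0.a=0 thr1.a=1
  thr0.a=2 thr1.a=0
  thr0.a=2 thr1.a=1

outcome vector order: (thr0.a,thr1.a)
SC: 3 outcomes — {<0 1>; <2 0>; <2 1>}
claimed∖SC = {<0 0>}

spurious: thr0.a=0 thr1.a=0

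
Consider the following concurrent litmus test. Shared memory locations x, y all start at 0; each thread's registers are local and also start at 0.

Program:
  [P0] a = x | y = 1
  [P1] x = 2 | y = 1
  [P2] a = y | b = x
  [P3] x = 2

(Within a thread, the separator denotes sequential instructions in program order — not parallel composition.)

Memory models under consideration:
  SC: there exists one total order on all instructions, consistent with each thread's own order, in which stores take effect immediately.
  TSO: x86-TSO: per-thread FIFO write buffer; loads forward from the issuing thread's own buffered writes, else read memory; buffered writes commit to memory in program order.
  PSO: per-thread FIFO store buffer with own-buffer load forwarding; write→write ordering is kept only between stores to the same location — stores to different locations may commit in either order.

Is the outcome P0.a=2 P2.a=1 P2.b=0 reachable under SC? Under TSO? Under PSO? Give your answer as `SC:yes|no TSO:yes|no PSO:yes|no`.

SC:no TSO:no PSO:yes

outcome vector order: (P0.a,P2.a,P2.b)
SC (7): <0 0 0>, <0 0 2>, <0 1 0>, <0 1 2>, <2 0 0>, <2 0 2>, <2 1 2>
TSO (7): <0 0 0>, <0 0 2>, <0 1 0>, <0 1 2>, <2 0 0>, <2 0 2>, <2 1 2>
PSO (8): <0 0 0>, <0 0 2>, <0 1 0>, <0 1 2>, <2 0 0>, <2 0 2>, <2 1 0>, <2 1 2>
target <2 1 0> ∈ {PSO}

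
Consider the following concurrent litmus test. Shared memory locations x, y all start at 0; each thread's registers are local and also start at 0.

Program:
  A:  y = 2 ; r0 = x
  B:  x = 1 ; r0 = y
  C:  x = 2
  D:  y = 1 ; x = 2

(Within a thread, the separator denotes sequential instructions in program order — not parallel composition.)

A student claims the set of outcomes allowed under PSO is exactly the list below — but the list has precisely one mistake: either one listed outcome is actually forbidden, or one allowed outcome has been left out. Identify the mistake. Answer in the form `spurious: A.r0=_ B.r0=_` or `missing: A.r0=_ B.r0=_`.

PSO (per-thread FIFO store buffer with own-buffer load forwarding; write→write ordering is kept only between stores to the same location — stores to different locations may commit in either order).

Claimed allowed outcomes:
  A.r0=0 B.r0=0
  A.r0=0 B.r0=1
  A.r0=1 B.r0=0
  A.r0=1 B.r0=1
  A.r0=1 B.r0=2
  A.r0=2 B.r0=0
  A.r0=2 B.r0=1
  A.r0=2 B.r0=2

outcome vector order: (A.r0,B.r0)
[PSO] allowed = {(0,0), (0,1), (0,2), (1,0), (1,1), (1,2), (2,0), (2,1), (2,2)}
PSO∖claimed = {(0,2)}

missing: A.r0=0 B.r0=2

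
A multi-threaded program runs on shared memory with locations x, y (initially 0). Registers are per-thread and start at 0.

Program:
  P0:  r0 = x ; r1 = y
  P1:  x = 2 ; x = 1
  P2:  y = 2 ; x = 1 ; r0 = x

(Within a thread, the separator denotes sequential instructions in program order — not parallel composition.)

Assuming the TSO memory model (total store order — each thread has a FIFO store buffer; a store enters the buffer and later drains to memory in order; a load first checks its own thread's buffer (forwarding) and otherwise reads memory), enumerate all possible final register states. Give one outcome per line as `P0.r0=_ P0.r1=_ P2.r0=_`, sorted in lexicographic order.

P0.r0=0 P0.r1=0 P2.r0=1
P0.r0=0 P0.r1=0 P2.r0=2
P0.r0=0 P0.r1=2 P2.r0=1
P0.r0=0 P0.r1=2 P2.r0=2
P0.r0=1 P0.r1=0 P2.r0=1
P0.r0=1 P0.r1=2 P2.r0=1
P0.r0=1 P0.r1=2 P2.r0=2
P0.r0=2 P0.r1=0 P2.r0=1
P0.r0=2 P0.r1=2 P2.r0=1
P0.r0=2 P0.r1=2 P2.r0=2

outcome vector order: (P0.r0,P0.r1,P2.r0)
|TSO outcomes| = 10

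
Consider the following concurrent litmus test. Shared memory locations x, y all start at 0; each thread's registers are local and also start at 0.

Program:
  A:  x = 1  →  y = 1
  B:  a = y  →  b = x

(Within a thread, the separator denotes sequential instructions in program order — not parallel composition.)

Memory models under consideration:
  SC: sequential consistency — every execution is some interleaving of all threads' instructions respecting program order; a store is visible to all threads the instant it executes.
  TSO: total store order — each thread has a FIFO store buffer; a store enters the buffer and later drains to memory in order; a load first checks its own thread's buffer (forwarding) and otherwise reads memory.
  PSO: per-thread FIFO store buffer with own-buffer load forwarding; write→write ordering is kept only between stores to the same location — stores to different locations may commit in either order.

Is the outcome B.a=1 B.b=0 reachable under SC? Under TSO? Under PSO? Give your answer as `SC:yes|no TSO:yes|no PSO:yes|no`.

SC:no TSO:no PSO:yes

outcome vector order: (B.a,B.b)
under SC → (0,0) (0,1) (1,1)
under TSO → (0,0) (0,1) (1,1)
under PSO → (0,0) (0,1) (1,0) (1,1)
target (1,0) ∈ {PSO}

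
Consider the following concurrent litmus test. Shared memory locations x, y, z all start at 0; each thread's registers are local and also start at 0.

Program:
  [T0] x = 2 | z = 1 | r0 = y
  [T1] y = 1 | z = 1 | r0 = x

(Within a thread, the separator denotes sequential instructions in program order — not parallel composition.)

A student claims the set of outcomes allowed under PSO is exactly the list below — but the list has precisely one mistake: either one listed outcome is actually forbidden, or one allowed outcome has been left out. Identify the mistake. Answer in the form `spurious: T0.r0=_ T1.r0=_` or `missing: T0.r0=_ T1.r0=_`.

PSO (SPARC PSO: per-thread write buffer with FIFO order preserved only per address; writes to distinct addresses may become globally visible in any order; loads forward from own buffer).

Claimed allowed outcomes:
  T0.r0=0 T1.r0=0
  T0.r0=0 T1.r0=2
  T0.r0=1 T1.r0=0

missing: T0.r0=1 T1.r0=2

outcome vector order: (T0.r0,T1.r0)
PSO: 4 outcomes — {(0,0); (0,2); (1,0); (1,2)}
PSO∖claimed = {(1,2)}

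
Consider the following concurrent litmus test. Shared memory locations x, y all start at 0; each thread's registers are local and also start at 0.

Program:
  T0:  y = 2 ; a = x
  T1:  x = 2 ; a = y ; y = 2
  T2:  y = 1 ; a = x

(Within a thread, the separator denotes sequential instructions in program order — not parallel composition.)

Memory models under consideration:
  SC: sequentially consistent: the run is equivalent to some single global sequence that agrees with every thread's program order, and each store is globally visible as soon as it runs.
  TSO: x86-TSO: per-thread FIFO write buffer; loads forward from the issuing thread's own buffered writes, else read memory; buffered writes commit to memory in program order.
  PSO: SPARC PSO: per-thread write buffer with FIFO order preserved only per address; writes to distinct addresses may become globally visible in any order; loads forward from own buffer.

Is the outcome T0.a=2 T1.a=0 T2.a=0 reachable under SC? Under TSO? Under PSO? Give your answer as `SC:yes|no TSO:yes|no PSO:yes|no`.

outcome vector order: (T0.a,T1.a,T2.a)
SC (9): <0 1 0>, <0 1 2>, <0 2 0>, <0 2 2>, <2 0 2>, <2 1 0>, <2 1 2>, <2 2 0>, <2 2 2>
TSO (12): <0 0 0>, <0 0 2>, <0 1 0>, <0 1 2>, <0 2 0>, <0 2 2>, <2 0 0>, <2 0 2>, <2 1 0>, <2 1 2>, <2 2 0>, <2 2 2>
PSO (12): <0 0 0>, <0 0 2>, <0 1 0>, <0 1 2>, <0 2 0>, <0 2 2>, <2 0 0>, <2 0 2>, <2 1 0>, <2 1 2>, <2 2 0>, <2 2 2>
target <2 0 0> ∈ {TSO,PSO}

SC:no TSO:yes PSO:yes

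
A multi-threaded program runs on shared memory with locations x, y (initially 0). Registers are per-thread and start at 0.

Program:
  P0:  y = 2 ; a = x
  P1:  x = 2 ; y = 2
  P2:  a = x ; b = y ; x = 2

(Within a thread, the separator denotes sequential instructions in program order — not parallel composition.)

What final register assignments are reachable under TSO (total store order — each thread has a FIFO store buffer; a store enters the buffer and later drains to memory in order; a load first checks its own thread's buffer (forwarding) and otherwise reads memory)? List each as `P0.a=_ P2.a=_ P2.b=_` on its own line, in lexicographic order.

P0.a=0 P2.a=0 P2.b=0
P0.a=0 P2.a=0 P2.b=2
P0.a=0 P2.a=2 P2.b=0
P0.a=0 P2.a=2 P2.b=2
P0.a=2 P2.a=0 P2.b=0
P0.a=2 P2.a=0 P2.b=2
P0.a=2 P2.a=2 P2.b=0
P0.a=2 P2.a=2 P2.b=2

outcome vector order: (P0.a,P2.a,P2.b)
|TSO outcomes| = 8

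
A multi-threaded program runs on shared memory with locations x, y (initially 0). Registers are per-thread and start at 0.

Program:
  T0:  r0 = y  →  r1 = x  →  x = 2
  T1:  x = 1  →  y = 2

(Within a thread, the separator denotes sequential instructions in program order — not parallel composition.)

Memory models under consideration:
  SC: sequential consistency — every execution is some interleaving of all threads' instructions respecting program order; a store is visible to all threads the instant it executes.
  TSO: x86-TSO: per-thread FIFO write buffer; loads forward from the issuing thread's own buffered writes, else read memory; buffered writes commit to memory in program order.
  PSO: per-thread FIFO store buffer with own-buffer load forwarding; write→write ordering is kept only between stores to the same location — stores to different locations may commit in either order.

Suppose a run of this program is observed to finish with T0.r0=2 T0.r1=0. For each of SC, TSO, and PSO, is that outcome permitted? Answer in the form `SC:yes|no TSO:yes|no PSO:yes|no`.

outcome vector order: (T0.r0,T0.r1)
SC: 3 outcomes — {0/0 0/1 2/1}
TSO: 3 outcomes — {0/0 0/1 2/1}
PSO: 4 outcomes — {0/0 0/1 2/0 2/1}
target 2/0 ∈ {PSO}

SC:no TSO:no PSO:yes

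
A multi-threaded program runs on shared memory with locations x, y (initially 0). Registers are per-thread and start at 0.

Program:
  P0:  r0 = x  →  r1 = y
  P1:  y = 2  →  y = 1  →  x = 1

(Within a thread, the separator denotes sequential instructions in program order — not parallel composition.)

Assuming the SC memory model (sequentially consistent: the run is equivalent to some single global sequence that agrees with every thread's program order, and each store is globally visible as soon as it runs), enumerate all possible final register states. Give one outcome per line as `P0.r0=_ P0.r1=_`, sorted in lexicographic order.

P0.r0=0 P0.r1=0
P0.r0=0 P0.r1=1
P0.r0=0 P0.r1=2
P0.r0=1 P0.r1=1

outcome vector order: (P0.r0,P0.r1)
|SC outcomes| = 4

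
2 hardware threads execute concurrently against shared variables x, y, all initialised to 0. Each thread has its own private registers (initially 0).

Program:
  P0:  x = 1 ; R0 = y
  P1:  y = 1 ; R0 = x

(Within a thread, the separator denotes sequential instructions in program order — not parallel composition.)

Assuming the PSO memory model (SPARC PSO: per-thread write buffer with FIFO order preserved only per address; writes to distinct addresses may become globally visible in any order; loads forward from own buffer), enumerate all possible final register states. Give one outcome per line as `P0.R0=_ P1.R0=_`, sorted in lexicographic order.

P0.R0=0 P1.R0=0
P0.R0=0 P1.R0=1
P0.R0=1 P1.R0=0
P0.R0=1 P1.R0=1

outcome vector order: (P0.R0,P1.R0)
|PSO outcomes| = 4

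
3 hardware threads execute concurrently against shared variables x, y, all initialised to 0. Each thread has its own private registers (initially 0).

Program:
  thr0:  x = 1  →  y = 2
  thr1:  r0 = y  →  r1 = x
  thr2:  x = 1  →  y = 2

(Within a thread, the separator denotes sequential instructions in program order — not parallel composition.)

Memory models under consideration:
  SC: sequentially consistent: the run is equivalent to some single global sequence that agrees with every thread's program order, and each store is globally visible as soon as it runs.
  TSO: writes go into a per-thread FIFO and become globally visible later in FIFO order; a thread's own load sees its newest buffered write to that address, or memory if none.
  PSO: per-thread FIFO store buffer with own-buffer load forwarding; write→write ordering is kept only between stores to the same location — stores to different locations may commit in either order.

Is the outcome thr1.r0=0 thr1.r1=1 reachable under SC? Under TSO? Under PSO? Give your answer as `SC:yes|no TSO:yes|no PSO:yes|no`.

outcome vector order: (thr1.r0,thr1.r1)
SC: 3 outcomes — {0/0, 0/1, 2/1}
TSO: 3 outcomes — {0/0, 0/1, 2/1}
PSO: 4 outcomes — {0/0, 0/1, 2/0, 2/1}
target 0/1 ∈ {SC,TSO,PSO}

SC:yes TSO:yes PSO:yes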